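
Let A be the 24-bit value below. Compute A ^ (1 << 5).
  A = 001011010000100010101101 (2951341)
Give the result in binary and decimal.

Mask = 1 << 5 = 000000000000000000100000
Bit 5 of A is 1; XOR with the mask flips it to 0.
  001011010000100010101101
^ 000000000000000000100000
--------------------------
  001011010000100010001101

Answer: 001011010000100010001101 (2951309)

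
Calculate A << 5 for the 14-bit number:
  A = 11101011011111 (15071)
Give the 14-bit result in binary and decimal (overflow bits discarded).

Shift left by 5: drop the top 5 bit(s), append 5 zero(s) on the right.
  11101011011111  ->  discard [11101], keep [011011111], append 00000
= 01101111100000

Answer: 01101111100000 (7136)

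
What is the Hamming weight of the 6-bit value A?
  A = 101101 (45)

101101
1-bits at positions (from bit 0 = LSB): 0, 2, 3, 5
Count = 4

Answer: 4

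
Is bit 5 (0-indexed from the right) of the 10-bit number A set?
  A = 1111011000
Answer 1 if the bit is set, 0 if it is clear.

Bit 5 is the 6th from the right.
  1111011000
      ^
That bit is 0.

Answer: 0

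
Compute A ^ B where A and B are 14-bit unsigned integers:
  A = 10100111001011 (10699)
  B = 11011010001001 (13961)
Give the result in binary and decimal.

Apply ^ to each column (1 where bits differ):
  10100111001011
^ 11011010001001
----------------
  01111101000010

Answer: 01111101000010 (8002)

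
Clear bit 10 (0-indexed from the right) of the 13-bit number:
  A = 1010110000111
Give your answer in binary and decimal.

Mask = ~(1 << 10) = 1101111111111
Bit 10 of A is 1, so AND-ing with the mask clears it to 0.
  1010110000111
& 1101111111111
---------------
  1000110000111

Answer: 1000110000111 (4487)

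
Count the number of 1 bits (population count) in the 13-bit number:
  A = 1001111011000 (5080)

1001111011000
1-bits at positions (from bit 0 = LSB): 3, 4, 6, 7, 8, 9, 12
Count = 7

Answer: 7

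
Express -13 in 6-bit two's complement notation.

1. Binary of +13:  001101
2. Invert bits:     110010
3. Add 1:           110011

Answer: 110011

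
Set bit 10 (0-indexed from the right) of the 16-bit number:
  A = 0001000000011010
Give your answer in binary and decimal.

Mask = 1 << 10 = 0000010000000000
Bit 10 of A is 0, so OR-ing with the mask flips it to 1.
  0001000000011010
| 0000010000000000
------------------
  0001010000011010

Answer: 0001010000011010 (5146)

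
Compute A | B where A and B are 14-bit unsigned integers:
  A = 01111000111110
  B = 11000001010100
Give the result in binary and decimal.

Apply | to each column (1 where either bit is 1):
  01111000111110
| 11000001010100
----------------
  11111001111110

Answer: 11111001111110 (15998)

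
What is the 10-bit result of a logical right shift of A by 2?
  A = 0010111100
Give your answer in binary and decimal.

Logical shift right by 2: drop the bottom 2 bit(s), prepend 2 zero(s) on the left.
  0010111100  ->  keep [00101111], discard [00], prepend 00
= 0000101111

Answer: 0000101111 (47)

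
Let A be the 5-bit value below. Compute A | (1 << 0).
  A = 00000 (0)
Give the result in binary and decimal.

Mask = 1 << 0 = 00001
Bit 0 of A is 0, so OR-ing with the mask flips it to 1.
  00000
| 00001
-------
  00001

Answer: 00001 (1)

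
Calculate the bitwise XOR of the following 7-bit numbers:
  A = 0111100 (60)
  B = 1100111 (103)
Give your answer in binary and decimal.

Apply ^ to each column (1 where bits differ):
  0111100
^ 1100111
---------
  1011011

Answer: 1011011 (91)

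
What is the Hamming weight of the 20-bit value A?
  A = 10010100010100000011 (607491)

10010100010100000011
1-bits at positions (from bit 0 = LSB): 0, 1, 8, 10, 14, 16, 19
Count = 7

Answer: 7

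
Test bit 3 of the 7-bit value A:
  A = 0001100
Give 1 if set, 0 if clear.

Bit 3 is the 4th from the right.
  0001100
     ^
That bit is 1.

Answer: 1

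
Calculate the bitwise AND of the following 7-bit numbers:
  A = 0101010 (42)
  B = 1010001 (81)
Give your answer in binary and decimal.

Apply & to each column (1 only where both bits are 1):
  0101010
& 1010001
---------
  0000000

Answer: 0000000 (0)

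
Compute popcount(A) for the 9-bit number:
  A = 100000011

100000011
1-bits at positions (from bit 0 = LSB): 0, 1, 8
Count = 3

Answer: 3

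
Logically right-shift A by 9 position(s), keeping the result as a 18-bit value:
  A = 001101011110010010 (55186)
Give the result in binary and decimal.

Logical shift right by 9: drop the bottom 9 bit(s), prepend 9 zero(s) on the left.
  001101011110010010  ->  keep [001101011], discard [110010010], prepend 000000000
= 000000000001101011

Answer: 000000000001101011 (107)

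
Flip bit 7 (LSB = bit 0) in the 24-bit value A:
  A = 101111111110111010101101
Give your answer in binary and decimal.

Mask = 1 << 7 = 000000000000000010000000
Bit 7 of A is 1; XOR with the mask flips it to 0.
  101111111110111010101101
^ 000000000000000010000000
--------------------------
  101111111110111000101101

Answer: 101111111110111000101101 (12578349)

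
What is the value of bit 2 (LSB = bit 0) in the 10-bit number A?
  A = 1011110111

Bit 2 is the 3rd from the right.
  1011110111
         ^
That bit is 1.

Answer: 1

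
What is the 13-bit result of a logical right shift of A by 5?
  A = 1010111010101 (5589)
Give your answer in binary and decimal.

Logical shift right by 5: drop the bottom 5 bit(s), prepend 5 zero(s) on the left.
  1010111010101  ->  keep [10101110], discard [10101], prepend 00000
= 0000010101110

Answer: 0000010101110 (174)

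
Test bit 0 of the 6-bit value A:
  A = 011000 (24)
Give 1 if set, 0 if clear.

Bit 0 is the 1st from the right.
  011000
       ^
That bit is 0.

Answer: 0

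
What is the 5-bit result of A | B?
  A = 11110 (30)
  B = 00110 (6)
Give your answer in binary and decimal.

Apply | to each column (1 where either bit is 1):
  11110
| 00110
-------
  11110

Answer: 11110 (30)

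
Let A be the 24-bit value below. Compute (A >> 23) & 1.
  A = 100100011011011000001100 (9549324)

Bit 23 is the 24th from the right.
  100100011011011000001100
  ^
That bit is 1.

Answer: 1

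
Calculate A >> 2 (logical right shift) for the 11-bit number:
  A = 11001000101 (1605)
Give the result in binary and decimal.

Logical shift right by 2: drop the bottom 2 bit(s), prepend 2 zero(s) on the left.
  11001000101  ->  keep [110010001], discard [01], prepend 00
= 00110010001

Answer: 00110010001 (401)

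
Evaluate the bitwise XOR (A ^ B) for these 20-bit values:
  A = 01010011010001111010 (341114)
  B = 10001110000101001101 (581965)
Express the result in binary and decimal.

Apply ^ to each column (1 where bits differ):
  01010011010001111010
^ 10001110000101001101
----------------------
  11011101010100110111

Answer: 11011101010100110111 (906551)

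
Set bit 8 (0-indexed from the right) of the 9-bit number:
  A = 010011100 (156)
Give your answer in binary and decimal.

Mask = 1 << 8 = 100000000
Bit 8 of A is 0, so OR-ing with the mask flips it to 1.
  010011100
| 100000000
-----------
  110011100

Answer: 110011100 (412)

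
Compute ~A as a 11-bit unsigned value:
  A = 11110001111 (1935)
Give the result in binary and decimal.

Flip each bit (0->1, 1->0):
  11110001111
  00001110000

Answer: 00001110000 (112)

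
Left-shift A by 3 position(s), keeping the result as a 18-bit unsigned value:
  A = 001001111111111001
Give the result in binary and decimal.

Shift left by 3: drop the top 3 bit(s), append 3 zero(s) on the right.
  001001111111111001  ->  discard [001], keep [001111111111001], append 000
= 001111111111001000

Answer: 001111111111001000 (65480)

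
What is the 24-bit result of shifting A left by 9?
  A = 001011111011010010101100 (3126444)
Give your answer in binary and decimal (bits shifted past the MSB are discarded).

Shift left by 9: drop the top 9 bit(s), append 9 zero(s) on the right.
  001011111011010010101100  ->  discard [001011111], keep [011010010101100], append 000000000
= 011010010101100000000000

Answer: 011010010101100000000000 (6903808)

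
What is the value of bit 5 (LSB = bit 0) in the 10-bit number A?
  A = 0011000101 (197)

Bit 5 is the 6th from the right.
  0011000101
      ^
That bit is 0.

Answer: 0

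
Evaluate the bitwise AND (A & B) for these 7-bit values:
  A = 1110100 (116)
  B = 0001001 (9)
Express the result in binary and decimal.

Apply & to each column (1 only where both bits are 1):
  1110100
& 0001001
---------
  0000000

Answer: 0000000 (0)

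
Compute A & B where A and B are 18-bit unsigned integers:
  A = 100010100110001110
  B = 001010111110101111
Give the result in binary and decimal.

Apply & to each column (1 only where both bits are 1):
  100010100110001110
& 001010111110101111
--------------------
  000010100110001110

Answer: 000010100110001110 (10638)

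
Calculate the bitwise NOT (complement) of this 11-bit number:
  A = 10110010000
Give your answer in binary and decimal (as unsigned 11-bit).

Flip each bit (0->1, 1->0):
  10110010000
  01001101111

Answer: 01001101111 (623)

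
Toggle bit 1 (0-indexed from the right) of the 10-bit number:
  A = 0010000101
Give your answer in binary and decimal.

Mask = 1 << 1 = 0000000010
Bit 1 of A is 0; XOR with the mask flips it to 1.
  0010000101
^ 0000000010
------------
  0010000111

Answer: 0010000111 (135)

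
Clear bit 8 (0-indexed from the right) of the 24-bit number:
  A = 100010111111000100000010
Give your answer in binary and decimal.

Mask = ~(1 << 8) = 111111111111111011111111
Bit 8 of A is 1, so AND-ing with the mask clears it to 0.
  100010111111000100000010
& 111111111111111011111111
--------------------------
  100010111111000000000010

Answer: 100010111111000000000010 (9170946)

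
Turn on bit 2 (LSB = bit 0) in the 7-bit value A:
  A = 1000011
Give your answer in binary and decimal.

Mask = 1 << 2 = 0000100
Bit 2 of A is 0, so OR-ing with the mask flips it to 1.
  1000011
| 0000100
---------
  1000111

Answer: 1000111 (71)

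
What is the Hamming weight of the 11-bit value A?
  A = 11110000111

11110000111
1-bits at positions (from bit 0 = LSB): 0, 1, 2, 7, 8, 9, 10
Count = 7

Answer: 7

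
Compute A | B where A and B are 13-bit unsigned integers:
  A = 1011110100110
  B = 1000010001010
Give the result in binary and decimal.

Apply | to each column (1 where either bit is 1):
  1011110100110
| 1000010001010
---------------
  1011110101110

Answer: 1011110101110 (6062)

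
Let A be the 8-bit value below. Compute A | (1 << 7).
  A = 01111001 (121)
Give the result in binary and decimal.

Mask = 1 << 7 = 10000000
Bit 7 of A is 0, so OR-ing with the mask flips it to 1.
  01111001
| 10000000
----------
  11111001

Answer: 11111001 (249)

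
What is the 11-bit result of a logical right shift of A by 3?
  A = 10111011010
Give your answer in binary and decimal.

Logical shift right by 3: drop the bottom 3 bit(s), prepend 3 zero(s) on the left.
  10111011010  ->  keep [10111011], discard [010], prepend 000
= 00010111011

Answer: 00010111011 (187)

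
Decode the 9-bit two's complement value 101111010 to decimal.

MSB is 1, so the value is negative. Find the magnitude:
1. Invert bits:  010000101
2. Add 1:        010000110  = 134
3. Apply sign:   -134

Answer: -134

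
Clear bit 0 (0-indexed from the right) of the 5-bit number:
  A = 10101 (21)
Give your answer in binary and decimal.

Mask = ~(1 << 0) = 11110
Bit 0 of A is 1, so AND-ing with the mask clears it to 0.
  10101
& 11110
-------
  10100

Answer: 10100 (20)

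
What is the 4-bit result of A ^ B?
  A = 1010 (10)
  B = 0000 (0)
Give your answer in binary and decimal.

Apply ^ to each column (1 where bits differ):
  1010
^ 0000
------
  1010

Answer: 1010 (10)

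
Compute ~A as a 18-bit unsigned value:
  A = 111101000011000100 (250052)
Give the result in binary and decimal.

Flip each bit (0->1, 1->0):
  111101000011000100
  000010111100111011

Answer: 000010111100111011 (12091)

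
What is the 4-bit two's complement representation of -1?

1. Binary of +1:  0001
2. Invert bits:     1110
3. Add 1:           1111

Answer: 1111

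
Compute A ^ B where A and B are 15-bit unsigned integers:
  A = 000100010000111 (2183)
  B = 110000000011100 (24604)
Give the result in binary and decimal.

Apply ^ to each column (1 where bits differ):
  000100010000111
^ 110000000011100
-----------------
  110100010011011

Answer: 110100010011011 (26779)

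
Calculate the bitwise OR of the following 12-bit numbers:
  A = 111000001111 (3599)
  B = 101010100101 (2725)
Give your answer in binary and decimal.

Apply | to each column (1 where either bit is 1):
  111000001111
| 101010100101
--------------
  111010101111

Answer: 111010101111 (3759)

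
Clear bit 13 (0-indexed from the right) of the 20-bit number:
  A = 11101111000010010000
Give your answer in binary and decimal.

Mask = ~(1 << 13) = 11111101111111111111
Bit 13 of A is 1, so AND-ing with the mask clears it to 0.
  11101111000010010000
& 11111101111111111111
----------------------
  11101101000010010000

Answer: 11101101000010010000 (970896)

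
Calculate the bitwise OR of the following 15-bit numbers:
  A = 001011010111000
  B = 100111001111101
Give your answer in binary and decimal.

Apply | to each column (1 where either bit is 1):
  001011010111000
| 100111001111101
-----------------
  101111011111101

Answer: 101111011111101 (24317)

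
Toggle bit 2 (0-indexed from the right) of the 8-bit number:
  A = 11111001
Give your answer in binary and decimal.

Mask = 1 << 2 = 00000100
Bit 2 of A is 0; XOR with the mask flips it to 1.
  11111001
^ 00000100
----------
  11111101

Answer: 11111101 (253)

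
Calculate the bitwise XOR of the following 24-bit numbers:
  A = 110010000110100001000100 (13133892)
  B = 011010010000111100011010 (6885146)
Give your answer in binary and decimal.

Apply ^ to each column (1 where bits differ):
  110010000110100001000100
^ 011010010000111100011010
--------------------------
  101000010110011101011110

Answer: 101000010110011101011110 (10577758)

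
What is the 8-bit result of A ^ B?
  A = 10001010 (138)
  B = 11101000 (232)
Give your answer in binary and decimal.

Apply ^ to each column (1 where bits differ):
  10001010
^ 11101000
----------
  01100010

Answer: 01100010 (98)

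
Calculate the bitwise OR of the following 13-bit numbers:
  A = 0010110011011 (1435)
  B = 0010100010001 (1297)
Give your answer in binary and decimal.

Apply | to each column (1 where either bit is 1):
  0010110011011
| 0010100010001
---------------
  0010110011011

Answer: 0010110011011 (1435)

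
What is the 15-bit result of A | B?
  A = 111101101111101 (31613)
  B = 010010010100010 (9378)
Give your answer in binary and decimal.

Apply | to each column (1 where either bit is 1):
  111101101111101
| 010010010100010
-----------------
  111111111111111

Answer: 111111111111111 (32767)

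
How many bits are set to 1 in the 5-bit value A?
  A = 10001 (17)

10001
1-bits at positions (from bit 0 = LSB): 0, 4
Count = 2

Answer: 2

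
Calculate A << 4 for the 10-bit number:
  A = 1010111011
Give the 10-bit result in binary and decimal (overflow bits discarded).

Shift left by 4: drop the top 4 bit(s), append 4 zero(s) on the right.
  1010111011  ->  discard [1010], keep [111011], append 0000
= 1110110000

Answer: 1110110000 (944)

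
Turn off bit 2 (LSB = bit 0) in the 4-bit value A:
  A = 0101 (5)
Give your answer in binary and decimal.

Mask = ~(1 << 2) = 1011
Bit 2 of A is 1, so AND-ing with the mask clears it to 0.
  0101
& 1011
------
  0001

Answer: 0001 (1)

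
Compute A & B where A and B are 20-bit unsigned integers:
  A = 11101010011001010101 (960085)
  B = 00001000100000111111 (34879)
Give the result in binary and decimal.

Apply & to each column (1 only where both bits are 1):
  11101010011001010101
& 00001000100000111111
----------------------
  00001000000000010101

Answer: 00001000000000010101 (32789)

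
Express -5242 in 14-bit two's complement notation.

1. Binary of +5242:  01010001111010
2. Invert bits:     10101110000101
3. Add 1:           10101110000110

Answer: 10101110000110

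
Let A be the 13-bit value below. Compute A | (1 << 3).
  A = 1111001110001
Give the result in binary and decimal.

Mask = 1 << 3 = 0000000001000
Bit 3 of A is 0, so OR-ing with the mask flips it to 1.
  1111001110001
| 0000000001000
---------------
  1111001111001

Answer: 1111001111001 (7801)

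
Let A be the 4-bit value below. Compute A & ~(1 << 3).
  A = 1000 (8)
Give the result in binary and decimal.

Mask = ~(1 << 3) = 0111
Bit 3 of A is 1, so AND-ing with the mask clears it to 0.
  1000
& 0111
------
  0000

Answer: 0000 (0)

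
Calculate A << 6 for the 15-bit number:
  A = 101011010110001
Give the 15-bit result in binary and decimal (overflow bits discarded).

Shift left by 6: drop the top 6 bit(s), append 6 zero(s) on the right.
  101011010110001  ->  discard [101011], keep [010110001], append 000000
= 010110001000000

Answer: 010110001000000 (11328)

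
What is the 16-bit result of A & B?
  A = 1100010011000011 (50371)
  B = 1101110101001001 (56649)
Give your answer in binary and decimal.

Apply & to each column (1 only where both bits are 1):
  1100010011000011
& 1101110101001001
------------------
  1100010001000001

Answer: 1100010001000001 (50241)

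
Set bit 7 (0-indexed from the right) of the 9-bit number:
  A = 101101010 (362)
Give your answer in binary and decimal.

Mask = 1 << 7 = 010000000
Bit 7 of A is 0, so OR-ing with the mask flips it to 1.
  101101010
| 010000000
-----------
  111101010

Answer: 111101010 (490)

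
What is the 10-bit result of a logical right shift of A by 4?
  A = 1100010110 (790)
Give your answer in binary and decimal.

Logical shift right by 4: drop the bottom 4 bit(s), prepend 4 zero(s) on the left.
  1100010110  ->  keep [110001], discard [0110], prepend 0000
= 0000110001

Answer: 0000110001 (49)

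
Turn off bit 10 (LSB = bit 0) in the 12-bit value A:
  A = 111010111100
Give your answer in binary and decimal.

Mask = ~(1 << 10) = 101111111111
Bit 10 of A is 1, so AND-ing with the mask clears it to 0.
  111010111100
& 101111111111
--------------
  101010111100

Answer: 101010111100 (2748)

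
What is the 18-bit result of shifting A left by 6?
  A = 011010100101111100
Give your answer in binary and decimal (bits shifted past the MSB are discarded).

Shift left by 6: drop the top 6 bit(s), append 6 zero(s) on the right.
  011010100101111100  ->  discard [011010], keep [100101111100], append 000000
= 100101111100000000

Answer: 100101111100000000 (155392)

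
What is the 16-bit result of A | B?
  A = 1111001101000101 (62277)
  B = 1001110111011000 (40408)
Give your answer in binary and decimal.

Apply | to each column (1 where either bit is 1):
  1111001101000101
| 1001110111011000
------------------
  1111111111011101

Answer: 1111111111011101 (65501)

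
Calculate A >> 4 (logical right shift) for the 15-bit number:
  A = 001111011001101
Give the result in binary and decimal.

Logical shift right by 4: drop the bottom 4 bit(s), prepend 4 zero(s) on the left.
  001111011001101  ->  keep [00111101100], discard [1101], prepend 0000
= 000000111101100

Answer: 000000111101100 (492)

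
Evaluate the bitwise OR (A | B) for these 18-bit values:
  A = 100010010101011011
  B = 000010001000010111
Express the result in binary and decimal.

Apply | to each column (1 where either bit is 1):
  100010010101011011
| 000010001000010111
--------------------
  100010011101011111

Answer: 100010011101011111 (141151)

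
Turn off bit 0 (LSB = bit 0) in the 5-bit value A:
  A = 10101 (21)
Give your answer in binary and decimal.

Mask = ~(1 << 0) = 11110
Bit 0 of A is 1, so AND-ing with the mask clears it to 0.
  10101
& 11110
-------
  10100

Answer: 10100 (20)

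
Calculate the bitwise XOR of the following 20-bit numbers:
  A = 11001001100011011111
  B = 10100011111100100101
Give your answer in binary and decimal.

Apply ^ to each column (1 where bits differ):
  11001001100011011111
^ 10100011111100100101
----------------------
  01101010011111111010

Answer: 01101010011111111010 (436218)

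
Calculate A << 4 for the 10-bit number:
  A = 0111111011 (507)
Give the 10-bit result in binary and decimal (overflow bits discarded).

Shift left by 4: drop the top 4 bit(s), append 4 zero(s) on the right.
  0111111011  ->  discard [0111], keep [111011], append 0000
= 1110110000

Answer: 1110110000 (944)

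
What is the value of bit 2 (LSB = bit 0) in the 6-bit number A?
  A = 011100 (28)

Bit 2 is the 3rd from the right.
  011100
     ^
That bit is 1.

Answer: 1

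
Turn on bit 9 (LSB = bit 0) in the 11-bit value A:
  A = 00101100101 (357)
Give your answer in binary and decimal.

Mask = 1 << 9 = 01000000000
Bit 9 of A is 0, so OR-ing with the mask flips it to 1.
  00101100101
| 01000000000
-------------
  01101100101

Answer: 01101100101 (869)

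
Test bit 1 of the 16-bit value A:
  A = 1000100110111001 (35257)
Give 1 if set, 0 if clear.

Bit 1 is the 2nd from the right.
  1000100110111001
                ^
That bit is 0.

Answer: 0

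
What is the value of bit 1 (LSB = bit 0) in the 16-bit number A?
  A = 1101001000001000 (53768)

Bit 1 is the 2nd from the right.
  1101001000001000
                ^
That bit is 0.

Answer: 0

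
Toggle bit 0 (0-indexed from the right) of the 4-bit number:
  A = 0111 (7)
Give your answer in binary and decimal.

Mask = 1 << 0 = 0001
Bit 0 of A is 1; XOR with the mask flips it to 0.
  0111
^ 0001
------
  0110

Answer: 0110 (6)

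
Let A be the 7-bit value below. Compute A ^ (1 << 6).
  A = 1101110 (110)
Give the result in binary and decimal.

Mask = 1 << 6 = 1000000
Bit 6 of A is 1; XOR with the mask flips it to 0.
  1101110
^ 1000000
---------
  0101110

Answer: 0101110 (46)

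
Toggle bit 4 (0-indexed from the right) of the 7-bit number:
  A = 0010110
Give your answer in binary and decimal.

Mask = 1 << 4 = 0010000
Bit 4 of A is 1; XOR with the mask flips it to 0.
  0010110
^ 0010000
---------
  0000110

Answer: 0000110 (6)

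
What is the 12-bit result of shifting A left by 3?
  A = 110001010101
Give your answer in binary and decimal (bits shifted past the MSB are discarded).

Shift left by 3: drop the top 3 bit(s), append 3 zero(s) on the right.
  110001010101  ->  discard [110], keep [001010101], append 000
= 001010101000

Answer: 001010101000 (680)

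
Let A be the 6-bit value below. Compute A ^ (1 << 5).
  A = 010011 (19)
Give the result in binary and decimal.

Mask = 1 << 5 = 100000
Bit 5 of A is 0; XOR with the mask flips it to 1.
  010011
^ 100000
--------
  110011

Answer: 110011 (51)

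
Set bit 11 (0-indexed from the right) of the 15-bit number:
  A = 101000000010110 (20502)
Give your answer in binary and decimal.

Mask = 1 << 11 = 000100000000000
Bit 11 of A is 0, so OR-ing with the mask flips it to 1.
  101000000010110
| 000100000000000
-----------------
  101100000010110

Answer: 101100000010110 (22550)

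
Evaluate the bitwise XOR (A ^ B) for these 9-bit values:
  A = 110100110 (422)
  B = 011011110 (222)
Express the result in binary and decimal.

Apply ^ to each column (1 where bits differ):
  110100110
^ 011011110
-----------
  101111000

Answer: 101111000 (376)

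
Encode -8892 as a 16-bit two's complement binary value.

1. Binary of +8892:  0010001010111100
2. Invert bits:     1101110101000011
3. Add 1:           1101110101000100

Answer: 1101110101000100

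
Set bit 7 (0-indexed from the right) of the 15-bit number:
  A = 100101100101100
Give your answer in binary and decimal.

Mask = 1 << 7 = 000000010000000
Bit 7 of A is 0, so OR-ing with the mask flips it to 1.
  100101100101100
| 000000010000000
-----------------
  100101110101100

Answer: 100101110101100 (19372)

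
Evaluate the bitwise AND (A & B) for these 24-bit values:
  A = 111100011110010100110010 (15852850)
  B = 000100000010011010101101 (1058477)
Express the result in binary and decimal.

Apply & to each column (1 only where both bits are 1):
  111100011110010100110010
& 000100000010011010101101
--------------------------
  000100000010010000100000

Answer: 000100000010010000100000 (1057824)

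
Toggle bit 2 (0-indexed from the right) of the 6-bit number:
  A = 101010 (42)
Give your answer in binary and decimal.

Mask = 1 << 2 = 000100
Bit 2 of A is 0; XOR with the mask flips it to 1.
  101010
^ 000100
--------
  101110

Answer: 101110 (46)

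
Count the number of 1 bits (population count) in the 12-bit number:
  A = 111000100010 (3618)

111000100010
1-bits at positions (from bit 0 = LSB): 1, 5, 9, 10, 11
Count = 5

Answer: 5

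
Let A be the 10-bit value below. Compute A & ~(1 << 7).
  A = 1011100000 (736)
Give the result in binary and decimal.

Mask = ~(1 << 7) = 1101111111
Bit 7 of A is 1, so AND-ing with the mask clears it to 0.
  1011100000
& 1101111111
------------
  1001100000

Answer: 1001100000 (608)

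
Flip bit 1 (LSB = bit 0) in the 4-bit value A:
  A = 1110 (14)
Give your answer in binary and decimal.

Mask = 1 << 1 = 0010
Bit 1 of A is 1; XOR with the mask flips it to 0.
  1110
^ 0010
------
  1100

Answer: 1100 (12)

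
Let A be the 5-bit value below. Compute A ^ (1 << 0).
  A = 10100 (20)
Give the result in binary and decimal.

Mask = 1 << 0 = 00001
Bit 0 of A is 0; XOR with the mask flips it to 1.
  10100
^ 00001
-------
  10101

Answer: 10101 (21)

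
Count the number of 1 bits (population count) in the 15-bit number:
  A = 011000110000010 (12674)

011000110000010
1-bits at positions (from bit 0 = LSB): 1, 7, 8, 12, 13
Count = 5

Answer: 5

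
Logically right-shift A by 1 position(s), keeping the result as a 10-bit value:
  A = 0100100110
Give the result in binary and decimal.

Logical shift right by 1: drop the bottom 1 bit(s), prepend 1 zero(s) on the left.
  0100100110  ->  keep [010010011], discard [0], prepend 0
= 0010010011

Answer: 0010010011 (147)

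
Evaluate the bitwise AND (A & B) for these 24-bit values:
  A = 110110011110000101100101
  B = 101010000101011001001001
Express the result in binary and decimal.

Apply & to each column (1 only where both bits are 1):
  110110011110000101100101
& 101010000101011001001001
--------------------------
  100010000100000001000001

Answer: 100010000100000001000001 (8929345)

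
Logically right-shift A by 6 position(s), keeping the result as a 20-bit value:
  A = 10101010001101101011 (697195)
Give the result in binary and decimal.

Logical shift right by 6: drop the bottom 6 bit(s), prepend 6 zero(s) on the left.
  10101010001101101011  ->  keep [10101010001101], discard [101011], prepend 000000
= 00000010101010001101

Answer: 00000010101010001101 (10893)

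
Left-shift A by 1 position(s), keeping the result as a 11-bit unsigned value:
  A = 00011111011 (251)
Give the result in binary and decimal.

Shift left by 1: drop the top 1 bit(s), append 1 zero(s) on the right.
  00011111011  ->  discard [0], keep [0011111011], append 0
= 00111110110

Answer: 00111110110 (502)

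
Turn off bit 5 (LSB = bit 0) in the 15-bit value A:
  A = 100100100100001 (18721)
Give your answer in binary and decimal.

Mask = ~(1 << 5) = 111111111011111
Bit 5 of A is 1, so AND-ing with the mask clears it to 0.
  100100100100001
& 111111111011111
-----------------
  100100100000001

Answer: 100100100000001 (18689)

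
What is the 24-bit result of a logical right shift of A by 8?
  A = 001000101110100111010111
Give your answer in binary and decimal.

Logical shift right by 8: drop the bottom 8 bit(s), prepend 8 zero(s) on the left.
  001000101110100111010111  ->  keep [0010001011101001], discard [11010111], prepend 00000000
= 000000000010001011101001

Answer: 000000000010001011101001 (8937)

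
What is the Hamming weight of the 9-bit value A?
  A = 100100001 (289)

100100001
1-bits at positions (from bit 0 = LSB): 0, 5, 8
Count = 3

Answer: 3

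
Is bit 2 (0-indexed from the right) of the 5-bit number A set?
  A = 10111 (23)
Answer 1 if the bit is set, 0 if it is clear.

Bit 2 is the 3rd from the right.
  10111
    ^
That bit is 1.

Answer: 1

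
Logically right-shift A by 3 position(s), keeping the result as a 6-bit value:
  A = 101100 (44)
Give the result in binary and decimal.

Logical shift right by 3: drop the bottom 3 bit(s), prepend 3 zero(s) on the left.
  101100  ->  keep [101], discard [100], prepend 000
= 000101

Answer: 000101 (5)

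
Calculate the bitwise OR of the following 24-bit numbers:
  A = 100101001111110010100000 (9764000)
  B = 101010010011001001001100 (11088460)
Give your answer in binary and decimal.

Apply | to each column (1 where either bit is 1):
  100101001111110010100000
| 101010010011001001001100
--------------------------
  101111011111111011101100

Answer: 101111011111111011101100 (12451564)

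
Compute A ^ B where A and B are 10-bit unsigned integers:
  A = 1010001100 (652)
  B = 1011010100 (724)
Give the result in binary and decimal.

Apply ^ to each column (1 where bits differ):
  1010001100
^ 1011010100
------------
  0001011000

Answer: 0001011000 (88)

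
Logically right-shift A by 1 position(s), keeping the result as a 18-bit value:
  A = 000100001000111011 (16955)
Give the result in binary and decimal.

Logical shift right by 1: drop the bottom 1 bit(s), prepend 1 zero(s) on the left.
  000100001000111011  ->  keep [00010000100011101], discard [1], prepend 0
= 000010000100011101

Answer: 000010000100011101 (8477)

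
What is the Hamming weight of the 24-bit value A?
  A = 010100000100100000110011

010100000100100000110011
1-bits at positions (from bit 0 = LSB): 0, 1, 4, 5, 11, 14, 20, 22
Count = 8

Answer: 8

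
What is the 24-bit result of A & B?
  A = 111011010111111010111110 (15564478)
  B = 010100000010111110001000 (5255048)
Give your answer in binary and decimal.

Apply & to each column (1 only where both bits are 1):
  111011010111111010111110
& 010100000010111110001000
--------------------------
  010000000010111010001000

Answer: 010000000010111010001000 (4206216)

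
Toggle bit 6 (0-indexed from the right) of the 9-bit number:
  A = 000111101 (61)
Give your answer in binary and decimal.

Mask = 1 << 6 = 001000000
Bit 6 of A is 0; XOR with the mask flips it to 1.
  000111101
^ 001000000
-----------
  001111101

Answer: 001111101 (125)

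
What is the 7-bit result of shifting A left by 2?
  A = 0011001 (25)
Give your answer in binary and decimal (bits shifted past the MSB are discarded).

Shift left by 2: drop the top 2 bit(s), append 2 zero(s) on the right.
  0011001  ->  discard [00], keep [11001], append 00
= 1100100

Answer: 1100100 (100)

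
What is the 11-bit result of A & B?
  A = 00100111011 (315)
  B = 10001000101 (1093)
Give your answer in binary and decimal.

Apply & to each column (1 only where both bits are 1):
  00100111011
& 10001000101
-------------
  00000000001

Answer: 00000000001 (1)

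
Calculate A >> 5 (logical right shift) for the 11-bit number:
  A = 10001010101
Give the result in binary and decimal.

Logical shift right by 5: drop the bottom 5 bit(s), prepend 5 zero(s) on the left.
  10001010101  ->  keep [100010], discard [10101], prepend 00000
= 00000100010

Answer: 00000100010 (34)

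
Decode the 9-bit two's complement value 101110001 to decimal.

MSB is 1, so the value is negative. Find the magnitude:
1. Invert bits:  010001110
2. Add 1:        010001111  = 143
3. Apply sign:   -143

Answer: -143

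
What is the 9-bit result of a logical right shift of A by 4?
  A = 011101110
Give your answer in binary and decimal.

Logical shift right by 4: drop the bottom 4 bit(s), prepend 4 zero(s) on the left.
  011101110  ->  keep [01110], discard [1110], prepend 0000
= 000001110

Answer: 000001110 (14)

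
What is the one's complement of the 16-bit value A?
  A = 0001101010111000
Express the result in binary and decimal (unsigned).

Flip each bit (0->1, 1->0):
  0001101010111000
  1110010101000111

Answer: 1110010101000111 (58695)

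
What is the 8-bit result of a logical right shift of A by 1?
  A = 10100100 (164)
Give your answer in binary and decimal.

Logical shift right by 1: drop the bottom 1 bit(s), prepend 1 zero(s) on the left.
  10100100  ->  keep [1010010], discard [0], prepend 0
= 01010010

Answer: 01010010 (82)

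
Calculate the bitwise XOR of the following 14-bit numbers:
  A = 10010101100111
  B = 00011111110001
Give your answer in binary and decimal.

Apply ^ to each column (1 where bits differ):
  10010101100111
^ 00011111110001
----------------
  10001010010110

Answer: 10001010010110 (8854)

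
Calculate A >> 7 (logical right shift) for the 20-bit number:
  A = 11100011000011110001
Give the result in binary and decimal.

Logical shift right by 7: drop the bottom 7 bit(s), prepend 7 zero(s) on the left.
  11100011000011110001  ->  keep [1110001100001], discard [1110001], prepend 0000000
= 00000001110001100001

Answer: 00000001110001100001 (7265)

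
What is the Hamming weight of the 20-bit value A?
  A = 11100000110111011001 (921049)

11100000110111011001
1-bits at positions (from bit 0 = LSB): 0, 3, 4, 6, 7, 8, 10, 11, 17, 18, 19
Count = 11

Answer: 11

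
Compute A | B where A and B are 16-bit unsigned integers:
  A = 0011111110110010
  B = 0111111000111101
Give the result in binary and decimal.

Apply | to each column (1 where either bit is 1):
  0011111110110010
| 0111111000111101
------------------
  0111111110111111

Answer: 0111111110111111 (32703)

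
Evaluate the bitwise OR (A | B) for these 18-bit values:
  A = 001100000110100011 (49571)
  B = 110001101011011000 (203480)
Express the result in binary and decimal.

Apply | to each column (1 where either bit is 1):
  001100000110100011
| 110001101011011000
--------------------
  111101101111111011

Answer: 111101101111111011 (252923)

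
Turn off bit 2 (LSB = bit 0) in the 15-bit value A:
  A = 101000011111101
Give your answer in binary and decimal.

Mask = ~(1 << 2) = 111111111111011
Bit 2 of A is 1, so AND-ing with the mask clears it to 0.
  101000011111101
& 111111111111011
-----------------
  101000011111001

Answer: 101000011111001 (20729)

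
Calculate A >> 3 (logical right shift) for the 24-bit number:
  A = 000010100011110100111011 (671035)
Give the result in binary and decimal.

Logical shift right by 3: drop the bottom 3 bit(s), prepend 3 zero(s) on the left.
  000010100011110100111011  ->  keep [000010100011110100111], discard [011], prepend 000
= 000000010100011110100111

Answer: 000000010100011110100111 (83879)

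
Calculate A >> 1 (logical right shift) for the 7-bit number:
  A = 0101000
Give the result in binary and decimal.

Logical shift right by 1: drop the bottom 1 bit(s), prepend 1 zero(s) on the left.
  0101000  ->  keep [010100], discard [0], prepend 0
= 0010100

Answer: 0010100 (20)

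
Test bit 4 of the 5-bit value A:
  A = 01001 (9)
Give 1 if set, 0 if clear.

Bit 4 is the 5th from the right.
  01001
  ^
That bit is 0.

Answer: 0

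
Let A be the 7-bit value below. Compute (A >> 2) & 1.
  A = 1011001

Bit 2 is the 3rd from the right.
  1011001
      ^
That bit is 0.

Answer: 0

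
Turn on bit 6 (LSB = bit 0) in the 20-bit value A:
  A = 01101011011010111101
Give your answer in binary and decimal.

Mask = 1 << 6 = 00000000000001000000
Bit 6 of A is 0, so OR-ing with the mask flips it to 1.
  01101011011010111101
| 00000000000001000000
----------------------
  01101011011011111101

Answer: 01101011011011111101 (440061)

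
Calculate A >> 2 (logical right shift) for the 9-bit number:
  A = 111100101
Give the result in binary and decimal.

Logical shift right by 2: drop the bottom 2 bit(s), prepend 2 zero(s) on the left.
  111100101  ->  keep [1111001], discard [01], prepend 00
= 001111001

Answer: 001111001 (121)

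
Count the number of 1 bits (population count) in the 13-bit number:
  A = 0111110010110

0111110010110
1-bits at positions (from bit 0 = LSB): 1, 2, 4, 7, 8, 9, 10, 11
Count = 8

Answer: 8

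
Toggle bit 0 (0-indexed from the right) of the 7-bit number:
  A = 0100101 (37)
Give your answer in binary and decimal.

Mask = 1 << 0 = 0000001
Bit 0 of A is 1; XOR with the mask flips it to 0.
  0100101
^ 0000001
---------
  0100100

Answer: 0100100 (36)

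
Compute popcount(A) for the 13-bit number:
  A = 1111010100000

1111010100000
1-bits at positions (from bit 0 = LSB): 5, 7, 9, 10, 11, 12
Count = 6

Answer: 6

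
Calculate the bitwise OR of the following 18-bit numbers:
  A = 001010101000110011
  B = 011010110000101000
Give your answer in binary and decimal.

Apply | to each column (1 where either bit is 1):
  001010101000110011
| 011010110000101000
--------------------
  011010111000111011

Answer: 011010111000111011 (110139)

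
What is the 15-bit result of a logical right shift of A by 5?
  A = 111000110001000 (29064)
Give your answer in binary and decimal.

Logical shift right by 5: drop the bottom 5 bit(s), prepend 5 zero(s) on the left.
  111000110001000  ->  keep [1110001100], discard [01000], prepend 00000
= 000001110001100

Answer: 000001110001100 (908)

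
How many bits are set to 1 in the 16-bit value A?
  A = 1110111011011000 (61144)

1110111011011000
1-bits at positions (from bit 0 = LSB): 3, 4, 6, 7, 9, 10, 11, 13, 14, 15
Count = 10

Answer: 10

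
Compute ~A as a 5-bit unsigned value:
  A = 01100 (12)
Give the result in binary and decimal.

Flip each bit (0->1, 1->0):
  01100
  10011

Answer: 10011 (19)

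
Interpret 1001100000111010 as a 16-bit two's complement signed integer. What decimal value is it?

MSB is 1, so the value is negative. Find the magnitude:
1. Invert bits:  0110011111000101
2. Add 1:        0110011111000110  = 26566
3. Apply sign:   -26566

Answer: -26566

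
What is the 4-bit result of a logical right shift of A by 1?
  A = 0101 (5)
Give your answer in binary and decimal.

Logical shift right by 1: drop the bottom 1 bit(s), prepend 1 zero(s) on the left.
  0101  ->  keep [010], discard [1], prepend 0
= 0010

Answer: 0010 (2)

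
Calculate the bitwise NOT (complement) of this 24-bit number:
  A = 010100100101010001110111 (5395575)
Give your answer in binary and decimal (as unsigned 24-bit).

Flip each bit (0->1, 1->0):
  010100100101010001110111
  101011011010101110001000

Answer: 101011011010101110001000 (11381640)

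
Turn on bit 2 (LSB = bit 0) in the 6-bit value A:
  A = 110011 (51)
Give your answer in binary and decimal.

Mask = 1 << 2 = 000100
Bit 2 of A is 0, so OR-ing with the mask flips it to 1.
  110011
| 000100
--------
  110111

Answer: 110111 (55)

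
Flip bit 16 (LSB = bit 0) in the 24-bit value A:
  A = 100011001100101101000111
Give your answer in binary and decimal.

Mask = 1 << 16 = 000000010000000000000000
Bit 16 of A is 0; XOR with the mask flips it to 1.
  100011001100101101000111
^ 000000010000000000000000
--------------------------
  100011011100101101000111

Answer: 100011011100101101000111 (9292615)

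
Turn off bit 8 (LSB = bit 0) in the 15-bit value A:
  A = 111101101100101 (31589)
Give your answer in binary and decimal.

Mask = ~(1 << 8) = 111111011111111
Bit 8 of A is 1, so AND-ing with the mask clears it to 0.
  111101101100101
& 111111011111111
-----------------
  111101001100101

Answer: 111101001100101 (31333)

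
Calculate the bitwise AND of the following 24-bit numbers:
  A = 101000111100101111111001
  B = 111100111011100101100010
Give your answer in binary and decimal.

Apply & to each column (1 only where both bits are 1):
  101000111100101111111001
& 111100111011100101100010
--------------------------
  101000111000100101100000

Answer: 101000111000100101100000 (10717536)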